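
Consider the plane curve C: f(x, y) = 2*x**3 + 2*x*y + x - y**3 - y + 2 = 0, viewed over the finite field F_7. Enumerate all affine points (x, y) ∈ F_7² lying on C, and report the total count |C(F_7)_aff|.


Affine F_7-points: {(0, 1), (0, 3), (3, 1), (4, 1), (4, 2), (4, 4), (6, 4)}; count = 7.

For each of the 49 pairs (x, y) ∈ F_7², evaluate f(x, y) mod 7. Record the zeros.
  x = 0: [0↦2, 1↦0, 2↦6, 3↦0, 4↦4, 5↦5, 6↦4]  zeros at y ∈ {1, 3}
  x = 1: [0↦5, 1↦5, 2↦6, 3↦2, 4↦1, 5↦4, 6↦5]  zeros at y ∈ ∅
  x = 2: [0↦6, 1↦1, 2↦4, 3↦2, 4↦3, 5↦1, 6↦4]  zeros at y ∈ ∅
  x = 3: [0↦3, 1↦0, 2↦5, 3↦5, 4↦1, 5↦1, 6↦6]  zeros at y ∈ {1}
  x = 4: [0↦1, 1↦0, 2↦0, 3↦2, 4↦0, 5↦2, 6↦2]  zeros at y ∈ {1, 2, 4}
  x = 5: [0↦5, 1↦6, 2↦1, 3↦5, 4↦5, 5↦2, 6↦4]  zeros at y ∈ ∅
  x = 6: [0↦6, 1↦2, 2↦6, 3↦5, 4↦0, 5↦6, 6↦3]  zeros at y ∈ {4}
Collecting zeros: affine points = {(0, 1), (0, 3), (3, 1), (4, 1), (4, 2), (4, 4), (6, 4)}.
Total count |C(F_7)_aff| = 7.


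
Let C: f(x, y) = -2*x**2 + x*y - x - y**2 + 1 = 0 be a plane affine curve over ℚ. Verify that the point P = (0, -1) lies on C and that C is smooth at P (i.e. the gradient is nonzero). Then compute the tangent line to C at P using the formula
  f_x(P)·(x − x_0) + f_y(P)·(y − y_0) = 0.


Tangent line at P: -2*x + 2*y + 2 = 0.

Step 1: f(0, -1) = 0, so P lies on C.
Step 2: partial derivatives
  f_x(x, y) = -4*x + y - 1, f_y(x, y) = x - 2*y.
  f_x(P) = -2, f_y(P) = 2 (gradient nonzero, so P is smooth).
Step 3: tangent line at P: -2·(x − 0) + 2·(y − -1) = 0.
Expanding: -2*x + 2*y + 2 = 0.


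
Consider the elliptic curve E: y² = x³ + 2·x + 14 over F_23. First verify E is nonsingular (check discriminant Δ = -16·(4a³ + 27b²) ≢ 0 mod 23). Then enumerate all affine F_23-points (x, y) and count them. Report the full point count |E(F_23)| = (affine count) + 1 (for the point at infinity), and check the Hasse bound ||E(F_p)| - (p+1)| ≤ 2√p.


Affine points = {(2, 7), (2, 16), (3, 1), (3, 22), (6, 9), (6, 14), (7, 7), (7, 16), (8, 6), (8, 17), (9, 5), (9, 18), (12, 8), (12, 15), (13, 11), (13, 12), (14, 7), (14, 16), (16, 5), (16, 18), (17, 4), (17, 19), (20, 2), (20, 21), (21, 5), (21, 18)}; affine count = 26; |E(F_23)| = 27.

Discriminant check: Δ ∝ 4a³ + 27b² = 4·2³ + 27·14² = 4·8 + 27·196 ≡ 11 (mod 23). Nonzero ⇒ E is nonsingular.
For each x ∈ F_23, compute rhs = x³ + 2·x + 14 mod 23, then count y ∈ F_23 with y² ≡ rhs.
  x = 0: rhs = 14, matching y values: none (0 points).
  x = 1: rhs = 17, matching y values: none (0 points).
  x = 2: rhs = 3, matching y values: 7, 16 (2 points).
  x = 3: rhs = 1, matching y values: 1, 22 (2 points).
  x = 4: rhs = 17, matching y values: none (0 points).
  x = 5: rhs = 11, matching y values: none (0 points).
  x = 6: rhs = 12, matching y values: 9, 14 (2 points).
  x = 7: rhs = 3, matching y values: 7, 16 (2 points).
  x = 8: rhs = 13, matching y values: 6, 17 (2 points).
  x = 9: rhs = 2, matching y values: 5, 18 (2 points).
  x = 10: rhs = 22, matching y values: none (0 points).
  x = 11: rhs = 10, matching y values: none (0 points).
  x = 12: rhs = 18, matching y values: 8, 15 (2 points).
  x = 13: rhs = 6, matching y values: 11, 12 (2 points).
  x = 14: rhs = 3, matching y values: 7, 16 (2 points).
  x = 15: rhs = 15, matching y values: none (0 points).
  x = 16: rhs = 2, matching y values: 5, 18 (2 points).
  x = 17: rhs = 16, matching y values: 4, 19 (2 points).
  x = 18: rhs = 17, matching y values: none (0 points).
  x = 19: rhs = 11, matching y values: none (0 points).
  x = 20: rhs = 4, matching y values: 2, 21 (2 points).
  x = 21: rhs = 2, matching y values: 5, 18 (2 points).
  x = 22: rhs = 11, matching y values: none (0 points).
Total affine count: 26.
Full point count |E(F_23)| = 26 + 1 = 27.
Hasse bound: |27 − (23+1)| = |3| = 3 ≤ 2√23 ≈ 9.5917 ✓.


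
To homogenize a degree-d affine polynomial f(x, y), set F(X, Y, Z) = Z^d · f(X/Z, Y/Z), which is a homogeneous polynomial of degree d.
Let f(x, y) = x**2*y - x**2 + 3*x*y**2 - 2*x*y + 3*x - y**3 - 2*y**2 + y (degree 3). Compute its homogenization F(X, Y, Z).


F(X, Y, Z) = X**2*Y - X**2*Z + 3*X*Y**2 - 2*X*Y*Z + 3*X*Z**2 - Y**3 - 2*Y**2*Z + Y*Z**2

deg(f) = 3.
Substitute x = X/Z, y = Y/Z into f, then multiply by Z^3.
  monomial 1·x^2·y^1 ↦ 1·X^2·Y^1·Z^0.
  monomial -1·x^2·y^0 ↦ -1·X^2·Y^0·Z^1.
  monomial 3·x^1·y^2 ↦ 3·X^1·Y^2·Z^0.
  monomial -2·x^1·y^1 ↦ -2·X^1·Y^1·Z^1.
  monomial 3·x^1·y^0 ↦ 3·X^1·Y^0·Z^2.
  monomial -1·x^0·y^3 ↦ -1·X^0·Y^3·Z^0.
  monomial -2·x^0·y^2 ↦ -2·X^0·Y^2·Z^1.
  monomial 1·x^0·y^1 ↦ 1·X^0·Y^1·Z^2.
Collecting: F(X, Y, Z) = X**2*Y - X**2*Z + 3*X*Y**2 - 2*X*Y*Z + 3*X*Z**2 - Y**3 - 2*Y**2*Z + Y*Z**2.


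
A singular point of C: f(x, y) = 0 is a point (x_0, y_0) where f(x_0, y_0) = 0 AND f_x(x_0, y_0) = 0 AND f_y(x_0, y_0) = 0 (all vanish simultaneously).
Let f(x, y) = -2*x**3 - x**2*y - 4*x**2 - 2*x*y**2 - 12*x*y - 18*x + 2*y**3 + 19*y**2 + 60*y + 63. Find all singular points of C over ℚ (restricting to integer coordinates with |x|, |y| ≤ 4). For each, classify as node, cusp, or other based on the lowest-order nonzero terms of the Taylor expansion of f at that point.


Singular points: {(0, -3)}; classification: node.

Compute partial derivatives:
  f_x = -6*x**2 - 2*x*y - 8*x - 2*y**2 - 12*y - 18.
  f_y = -x**2 - 4*x*y - 12*x + 6*y**2 + 38*y + 60.
Scan x_0 ∈ {−4, ..., 4}. For each x_0, f_y(x_0, y) is a polynomial in y; find its integer roots y ∈ {−4, ..., 4}, then test f_x and f at those candidates.
  x = -4: f_y(-4, y) = 6*y**2 + 54*y + 92; no integer root y with |y| ≤ 4.
  x = -3: f_y(-3, y) = 6*y**2 + 50*y + 87; no integer root y with |y| ≤ 4.
  x = -2: f_y(-2, y) = 6*y**2 + 46*y + 80; no integer root y with |y| ≤ 4.
  x = -1: f_y(-1, y) = 6*y**2 + 42*y + 71; no integer root y with |y| ≤ 4.
  x = 0: f_y(0, y) = 6*y**2 + 38*y + 60; vanishes at y ∈ {-3}. (0, -3): f_x = 0, f = 0 — SINGULAR.
  x = 1: f_y(1, y) = 6*y**2 + 34*y + 47; no integer root y with |y| ≤ 4.
  x = 2: f_y(2, y) = 6*y**2 + 30*y + 32; no integer root y with |y| ≤ 4.
  x = 3: f_y(3, y) = 6*y**2 + 26*y + 15; no integer root y with |y| ≤ 4.
  x = 4: f_y(4, y) = 6*y**2 + 22*y - 4; no integer root y with |y| ≤ 4.
Only singular point on the grid: (0, -3).
Classify: substitute x = 0 + u, y = -3 + v and expand: f = -2*u**3 - u**2*v - u**2 - 2*u*v**2 + 2*v**3 + v**2.
No constant or linear terms (consistent with a singular point). Quadratic part: -u**2 + v**2. Cubic part: -2*u**3 - u**2*v - 2*u*v**2 + 2*v**3.
The quadratic part v**2 - u**2 = (v − u)(v + u) splits into two distinct linear factors, so there are two distinct tangent lines y − -3 = ±(x − 0) — this is a node (ordinary double point).
Classification: node.


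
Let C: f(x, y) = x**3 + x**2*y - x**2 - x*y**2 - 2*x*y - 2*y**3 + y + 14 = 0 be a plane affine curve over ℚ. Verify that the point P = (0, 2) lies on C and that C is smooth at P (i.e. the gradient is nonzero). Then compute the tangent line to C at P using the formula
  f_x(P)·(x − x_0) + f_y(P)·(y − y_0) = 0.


Tangent line at P: -8*x - 23*y + 46 = 0.

Step 1: f(0, 2) = 0, so P lies on C.
Step 2: partial derivatives
  f_x(x, y) = 3*x**2 + 2*x*y - 2*x - y**2 - 2*y, f_y(x, y) = x**2 - 2*x*y - 2*x - 6*y**2 + 1.
  f_x(P) = -8, f_y(P) = -23 (gradient nonzero, so P is smooth).
Step 3: tangent line at P: -8·(x − 0) + -23·(y − 2) = 0.
Expanding: -8*x - 23*y + 46 = 0.


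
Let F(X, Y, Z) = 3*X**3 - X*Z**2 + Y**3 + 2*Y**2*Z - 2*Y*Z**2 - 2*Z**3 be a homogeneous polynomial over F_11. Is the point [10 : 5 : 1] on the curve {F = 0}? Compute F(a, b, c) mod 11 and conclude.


F(10,5,1) ≡ 7 (mod 11); P is NOT on the curve.

Evaluate F(10, 5, 1) term-by-term (mod 11).
  3*X**3 ↦ 3·1000·1·1 = 3000
  -X*Z**2 ↦ -1·10·1·1 = -10
  Y**3 ↦ 1·1·125·1 = 125
  2*Y**2*Z ↦ 2·1·25·1 = 50
  -2*Y*Z**2 ↦ -2·1·5·1 = -10
  -2*Z**3 ↦ -2·1·1·1 = -2
Sum: F(10, 5, 1) = (3000) + (-10) + (125) + (50) + (-10) + (-2) = 3153.
Reducing mod 11: 3153 ≡ 7 (mod 11).
Since F(a, b, c) ≡ 7 ≠ 0 (mod 11), P does NOT lie on the curve.


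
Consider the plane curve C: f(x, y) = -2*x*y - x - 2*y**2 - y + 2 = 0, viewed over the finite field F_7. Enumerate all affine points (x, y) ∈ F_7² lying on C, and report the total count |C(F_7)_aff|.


Affine F_7-points: {(2, 0), (2, 1), (4, 2), (4, 4), (6, 5), (6, 6)}; count = 6.

For each of the 49 pairs (x, y) ∈ F_7², evaluate f(x, y) mod 7. Record the zeros.
  x = 0: [0↦2, 1↦6, 2↦6, 3↦2, 4↦1, 5↦3, 6↦1]  zeros at y ∈ ∅
  x = 1: [0↦1, 1↦3, 2↦1, 3↦2, 4↦6, 5↦6, 6↦2]  zeros at y ∈ ∅
  x = 2: [0↦0, 1↦0, 2↦3, 3↦2, 4↦4, 5↦2, 6↦3]  zeros at y ∈ {0, 1}
  x = 3: [0↦6, 1↦4, 2↦5, 3↦2, 4↦2, 5↦5, 6↦4]  zeros at y ∈ ∅
  x = 4: [0↦5, 1↦1, 2↦0, 3↦2, 4↦0, 5↦1, 6↦5]  zeros at y ∈ {2, 4}
  x = 5: [0↦4, 1↦5, 2↦2, 3↦2, 4↦5, 5↦4, 6↦6]  zeros at y ∈ ∅
  x = 6: [0↦3, 1↦2, 2↦4, 3↦2, 4↦3, 5↦0, 6↦0]  zeros at y ∈ {5, 6}
Collecting zeros: affine points = {(2, 0), (2, 1), (4, 2), (4, 4), (6, 5), (6, 6)}.
Total count |C(F_7)_aff| = 6.


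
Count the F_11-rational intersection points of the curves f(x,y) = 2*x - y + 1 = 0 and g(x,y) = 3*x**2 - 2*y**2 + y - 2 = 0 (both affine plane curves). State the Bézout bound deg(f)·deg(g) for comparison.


Common zeros: {(3, 7), (9, 8)}; count = 2; Bézout bound = 2.

deg(f) = 1, deg(g) = 2, so Bézout bound = 2.
Scan x ∈ F_11. For each x, list the y ∈ F_11 with f(x, y) ≡ 0 and those with g(x, y) ≡ 0 (mod 11); the common zeros in that column are the intersection.
  x = 0: f ≡ 0 at y ∈ {1}; g ≡ 0 at y ∈ ∅; common: ∅.
  x = 1: f ≡ 0 at y ∈ {3}; g ≡ 0 at y ∈ {1, 5}; common: ∅.
  x = 2: f ≡ 0 at y ∈ {5}; g ≡ 0 at y ∈ {8, 9}; common: ∅.
  x = 3: f ≡ 0 at y ∈ {7}; g ≡ 0 at y ∈ {7, 10}; common: {7}.
  x = 4: f ≡ 0 at y ∈ {9}; g ≡ 0 at y ∈ ∅; common: ∅.
  x = 5: f ≡ 0 at y ∈ {0}; g ≡ 0 at y ∈ ∅; common: ∅.
  x = 6: f ≡ 0 at y ∈ {2}; g ≡ 0 at y ∈ ∅; common: ∅.
  x = 7: f ≡ 0 at y ∈ {4}; g ≡ 0 at y ∈ ∅; common: ∅.
  x = 8: f ≡ 0 at y ∈ {6}; g ≡ 0 at y ∈ {7, 10}; common: ∅.
  x = 9: f ≡ 0 at y ∈ {8}; g ≡ 0 at y ∈ {8, 9}; common: {8}.
  x = 10: f ≡ 0 at y ∈ {10}; g ≡ 0 at y ∈ {1, 5}; common: ∅.
Collecting: common zeros = {(3, 7), (9, 8)}, so the count is 2.
Comparison with the Bézout bound: 2 ≤ 2 = deg(f)·deg(g), as expected for curves with no common component (the bound is attained).


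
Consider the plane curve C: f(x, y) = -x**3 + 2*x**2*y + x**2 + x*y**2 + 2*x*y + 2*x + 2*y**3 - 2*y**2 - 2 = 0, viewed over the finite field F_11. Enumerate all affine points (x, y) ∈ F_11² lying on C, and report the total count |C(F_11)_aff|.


Affine F_11-points: {(0, 5), (1, 0), (2, 3), (2, 5), (3, 3), (4, 8), (6, 8), (7, 2), (7, 4), (7, 8), (8, 6), (9, 5)}; count = 12.

For each of the 121 pairs (x, y) ∈ F_11², evaluate f(x, y) mod 11. Record the zeros.
  x = 0: [0↦9, 1↦9, 2↦6, 3↦1, 4↦6, 5↦0, 6↦6, 7↦3, 8↦3, 9↦7, 10↦5]  zeros at y ∈ {5}
  x = 1: [0↦0, 1↦5, 2↦9, 3↦2, 4↦7, 5↦3, 6↦2, 7↦5, 8↦2, 9↦5, 10↦4]  zeros at y ∈ {0}
  x = 2: [0↦9, 1↦1, 2↦5, 3↦0, 4↦9, 5↦0, 6↦7, 7↦9, 8↦7, 9↦2, 10↦6]  zeros at y ∈ {3, 5}
  x = 3: [0↦8, 1↦2, 2↦10, 3↦0, 4↦6, 5↦7, 6↦4, 7↦9, 8↦1, 9↦3, 10↦5]  zeros at y ∈ {3}
  x = 4: [0↦2, 1↦2, 2↦7, 3↦7, 4↦3, 5↦7, 6↦9, 7↦10, 8↦0, 9↦2, 10↦6]  zeros at y ∈ {8}
  x = 5: [0↦7, 1↦6, 2↦1, 3↦4, 4↦5, 5↦5, 6↦5, 7↦6, 8↦9, 9↦4, 10↦3]  zeros at y ∈ ∅
  x = 6: [0↦6, 1↦8, 2↦8, 3↦7, 4↦6, 5↦6, 6↦8, 7↦2, 8↦0, 9↦3, 10↦1]  zeros at y ∈ {8}
  x = 7: [0↦4, 1↦2, 2↦0, 3↦10, 4↦0, 5↦4, 6↦1, 7↦3, 8↦0, 9↦4, 10↦5]  zeros at y ∈ {2, 4, 8}
  x = 8: [0↦6, 1↦4, 2↦4, 3↦7, 4↦3, 5↦4, 6↦0, 7↦3, 8↦3, 9↦1, 10↦9]  zeros at y ∈ {6}
  x = 9: [0↦6, 1↦8, 2↦3, 3↦3, 4↦9, 5↦0, 6↦10, 7↦7, 8↦3, 9↦10, 10↦7]  zeros at y ∈ {5}
  x = 10: [0↦9, 1↦8, 2↦2, 3↦3, 4↦1, 5↦8, 6↦3, 7↦9, 8↦5, 9↦3, 10↦4]  zeros at y ∈ ∅
Collecting zeros: affine points = {(0, 5), (1, 0), (2, 3), (2, 5), (3, 3), (4, 8), (6, 8), (7, 2), (7, 4), (7, 8), (8, 6), (9, 5)}.
Total count |C(F_11)_aff| = 12.


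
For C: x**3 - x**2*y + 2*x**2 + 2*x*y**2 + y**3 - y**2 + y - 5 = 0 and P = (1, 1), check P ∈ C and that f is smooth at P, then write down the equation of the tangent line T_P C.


Tangent line at P: 7*x + 5*y - 12 = 0.

Step 1: f(1, 1) = 0, so P lies on C.
Step 2: partial derivatives
  f_x(x, y) = 3*x**2 - 2*x*y + 4*x + 2*y**2, f_y(x, y) = -x**2 + 4*x*y + 3*y**2 - 2*y + 1.
  f_x(P) = 7, f_y(P) = 5 (gradient nonzero, so P is smooth).
Step 3: tangent line at P: 7·(x − 1) + 5·(y − 1) = 0.
Expanding: 7*x + 5*y - 12 = 0.


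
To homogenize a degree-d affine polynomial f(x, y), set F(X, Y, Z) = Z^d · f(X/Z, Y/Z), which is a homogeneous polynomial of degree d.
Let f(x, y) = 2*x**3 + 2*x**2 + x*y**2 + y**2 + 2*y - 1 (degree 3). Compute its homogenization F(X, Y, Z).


F(X, Y, Z) = 2*X**3 + 2*X**2*Z + X*Y**2 + Y**2*Z + 2*Y*Z**2 - Z**3

deg(f) = 3.
Substitute x = X/Z, y = Y/Z into f, then multiply by Z^3.
  monomial 2·x^3·y^0 ↦ 2·X^3·Y^0·Z^0.
  monomial 2·x^2·y^0 ↦ 2·X^2·Y^0·Z^1.
  monomial 1·x^1·y^2 ↦ 1·X^1·Y^2·Z^0.
  monomial 1·x^0·y^2 ↦ 1·X^0·Y^2·Z^1.
  monomial 2·x^0·y^1 ↦ 2·X^0·Y^1·Z^2.
  monomial -1·x^0·y^0 ↦ -1·X^0·Y^0·Z^3.
Collecting: F(X, Y, Z) = 2*X**3 + 2*X**2*Z + X*Y**2 + Y**2*Z + 2*Y*Z**2 - Z**3.


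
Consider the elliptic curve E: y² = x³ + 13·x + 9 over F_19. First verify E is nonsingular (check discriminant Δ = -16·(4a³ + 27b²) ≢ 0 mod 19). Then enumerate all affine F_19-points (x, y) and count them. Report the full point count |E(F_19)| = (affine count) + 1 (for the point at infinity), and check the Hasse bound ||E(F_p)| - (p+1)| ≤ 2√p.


Affine points = {(0, 3), (0, 16), (1, 2), (1, 17), (2, 9), (2, 10), (4, 7), (4, 12), (5, 3), (5, 16), (7, 5), (7, 14), (8, 6), (8, 13), (9, 0), (11, 1), (11, 18), (13, 0), (14, 3), (14, 16), (15, 8), (15, 11), (16, 0)}; affine count = 23; |E(F_19)| = 24.

Discriminant check: Δ ∝ 4a³ + 27b² = 4·13³ + 27·9² = 4·2197 + 27·81 ≡ 12 (mod 19). Nonzero ⇒ E is nonsingular.
For each x ∈ F_19, compute rhs = x³ + 13·x + 9 mod 19, then count y ∈ F_19 with y² ≡ rhs.
  x = 0: rhs = 9, matching y values: 3, 16 (2 points).
  x = 1: rhs = 4, matching y values: 2, 17 (2 points).
  x = 2: rhs = 5, matching y values: 9, 10 (2 points).
  x = 3: rhs = 18, matching y values: none (0 points).
  x = 4: rhs = 11, matching y values: 7, 12 (2 points).
  x = 5: rhs = 9, matching y values: 3, 16 (2 points).
  x = 6: rhs = 18, matching y values: none (0 points).
  x = 7: rhs = 6, matching y values: 5, 14 (2 points).
  x = 8: rhs = 17, matching y values: 6, 13 (2 points).
  x = 9: rhs = 0, matching y values: 0 (1 points).
  x = 10: rhs = 18, matching y values: none (0 points).
  x = 11: rhs = 1, matching y values: 1, 18 (2 points).
  x = 12: rhs = 12, matching y values: none (0 points).
  x = 13: rhs = 0, matching y values: 0 (1 points).
  x = 14: rhs = 9, matching y values: 3, 16 (2 points).
  x = 15: rhs = 7, matching y values: 8, 11 (2 points).
  x = 16: rhs = 0, matching y values: 0 (1 points).
  x = 17: rhs = 13, matching y values: none (0 points).
  x = 18: rhs = 14, matching y values: none (0 points).
Total affine count: 23.
Full point count |E(F_19)| = 23 + 1 = 24.
Hasse bound: |24 − (19+1)| = |4| = 4 ≤ 2√19 ≈ 8.7178 ✓.


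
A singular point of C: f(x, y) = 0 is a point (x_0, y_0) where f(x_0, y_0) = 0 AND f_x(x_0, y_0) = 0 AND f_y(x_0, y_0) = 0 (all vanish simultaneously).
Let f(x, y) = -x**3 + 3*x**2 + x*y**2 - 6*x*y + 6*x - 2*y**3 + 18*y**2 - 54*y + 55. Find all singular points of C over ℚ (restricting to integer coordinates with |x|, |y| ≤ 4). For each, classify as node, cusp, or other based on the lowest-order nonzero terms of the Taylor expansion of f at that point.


Singular points: {(1, 3)}; classification: cusp.

Compute partial derivatives:
  f_x = -3*x**2 + 6*x + y**2 - 6*y + 6.
  f_y = 2*x*y - 6*x - 6*y**2 + 36*y - 54.
Scan x_0 ∈ {−4, ..., 4}. For each x_0, f_y(x_0, y) is a polynomial in y; find its integer roots y ∈ {−4, ..., 4}, then test f_x and f at those candidates.
  x = -4: f_y(-4, y) = -6*y**2 + 28*y - 30; vanishes at y ∈ {3}. (-4, 3): f_x = -75 ≠ 0.
  x = -3: f_y(-3, y) = -6*y**2 + 30*y - 36; vanishes at y ∈ {2, 3}. (-3, 2): f_x = -47 ≠ 0; (-3, 3): f_x = -48 ≠ 0.
  x = -2: f_y(-2, y) = -6*y**2 + 32*y - 42; vanishes at y ∈ {3}. (-2, 3): f_x = -27 ≠ 0.
  x = -1: f_y(-1, y) = -6*y**2 + 34*y - 48; vanishes at y ∈ {3}. (-1, 3): f_x = -12 ≠ 0.
  x = 0: f_y(0, y) = -6*y**2 + 36*y - 54; vanishes at y ∈ {3}. (0, 3): f_x = -3 ≠ 0.
  x = 1: f_y(1, y) = -6*y**2 + 38*y - 60; vanishes at y ∈ {3}. (1, 3): f_x = 0, f = 0 — SINGULAR.
  x = 2: f_y(2, y) = -6*y**2 + 40*y - 66; vanishes at y ∈ {3}. (2, 3): f_x = -3 ≠ 0.
  x = 3: f_y(3, y) = -6*y**2 + 42*y - 72; vanishes at y ∈ {3, 4}. (3, 3): f_x = -12 ≠ 0; (3, 4): f_x = -11 ≠ 0.
  x = 4: f_y(4, y) = -6*y**2 + 44*y - 78; vanishes at y ∈ {3}. (4, 3): f_x = -27 ≠ 0.
Only singular point on the grid: (1, 3).
Classify: substitute x = 1 + u, y = 3 + v and expand: f = -u**3 + u*v**2 - 2*v**3 + v**2.
No constant or linear terms (consistent with a singular point). Quadratic part: v**2. Cubic part: -u**3 + u*v**2 - 2*v**3.
The quadratic part v**2 is a perfect square, so there is a single (double) tangent line v = 0, i.e. y = 3. Restricting the cubic part to that line (v = 0) leaves -u**3 ≠ 0, so f is not divisible by v and the branch is v² ≈ u**3 to lowest order — this is a cusp.
Classification: cusp.


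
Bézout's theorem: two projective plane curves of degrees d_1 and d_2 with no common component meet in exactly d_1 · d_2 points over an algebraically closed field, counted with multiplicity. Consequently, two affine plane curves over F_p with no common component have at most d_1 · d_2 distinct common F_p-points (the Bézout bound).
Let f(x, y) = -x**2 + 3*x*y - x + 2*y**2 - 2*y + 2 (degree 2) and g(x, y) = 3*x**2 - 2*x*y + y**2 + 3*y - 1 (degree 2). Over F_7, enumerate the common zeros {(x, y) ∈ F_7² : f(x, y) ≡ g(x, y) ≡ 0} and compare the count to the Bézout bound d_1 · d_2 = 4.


Common zeros: {(1, 3)}; count = 1; Bézout bound = 4.

deg(f) = 2, deg(g) = 2, so Bézout bound = 4.
Scan x ∈ F_7. For each x, list the y ∈ F_7 with f(x, y) ≡ 0 and those with g(x, y) ≡ 0 (mod 7); the common zeros in that column are the intersection.
  x = 0: f ≡ 0 at y ∈ {3, 5}; g ≡ 0 at y ∈ ∅; common: ∅.
  x = 1: f ≡ 0 at y ∈ {0, 3}; g ≡ 0 at y ∈ {3}; common: {3}.
  x = 2: f ≡ 0 at y ∈ ∅; g ≡ 0 at y ∈ ∅; common: ∅.
  x = 3: f ≡ 0 at y ∈ ∅; g ≡ 0 at y ∈ ∅; common: ∅.
  x = 4: f ≡ 0 at y ∈ ∅; g ≡ 0 at y ∈ ∅; common: ∅.
  x = 5: f ≡ 0 at y ∈ {0, 4}; g ≡ 0 at y ∈ ∅; common: ∅.
  x = 6: f ≡ 0 at y ∈ {2, 4}; g ≡ 0 at y ∈ ∅; common: ∅.
Collecting: common zeros = {(1, 3)}, so the count is 1.
Comparison with the Bézout bound: 1 ≤ 4 = deg(f)·deg(g), as expected for curves with no common component (the affine F_7-count falls short of the bound because intersections may lie at infinity, over extension fields, or carry multiplicity).


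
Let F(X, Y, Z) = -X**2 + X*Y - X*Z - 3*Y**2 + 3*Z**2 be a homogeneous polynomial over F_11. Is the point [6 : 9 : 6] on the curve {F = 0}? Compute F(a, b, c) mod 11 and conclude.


F(6,9,6) ≡ 1 (mod 11); P is NOT on the curve.

Evaluate F(6, 9, 6) term-by-term (mod 11).
  -X**2 ↦ -1·36·1·1 = -36
  X*Y ↦ 1·6·9·1 = 54
  -X*Z ↦ -1·6·1·6 = -36
  -3*Y**2 ↦ -3·1·81·1 = -243
  3*Z**2 ↦ 3·1·1·36 = 108
Sum: F(6, 9, 6) = (-36) + (54) + (-36) + (-243) + (108) = -153.
Reducing mod 11: -153 ≡ 1 (mod 11).
Since F(a, b, c) ≡ 1 ≠ 0 (mod 11), P does NOT lie on the curve.


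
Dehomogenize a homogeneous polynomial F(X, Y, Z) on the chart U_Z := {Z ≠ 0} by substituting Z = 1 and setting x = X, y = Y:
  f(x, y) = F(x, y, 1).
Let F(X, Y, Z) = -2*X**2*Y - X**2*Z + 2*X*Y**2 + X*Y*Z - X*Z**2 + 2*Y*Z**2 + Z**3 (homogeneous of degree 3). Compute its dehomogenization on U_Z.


f(x, y) = -2*x**2*y - x**2 + 2*x*y**2 + x*y - x + 2*y + 1

On U_Z we set Z = 1. Each monomial c·X^i·Y^j·Z^k in F becomes c·x^i·y^j·1^k = c·x^i·y^j.
Substituting Z = 1: F(X, Y, 1) = -2*x**2*y - x**2 + 2*x*y**2 + x*y - x + 2*y + 1.
Note: deg(f) ≤ deg(F) = 3; strict inequality happens when F is divisible by Z (lost terms).


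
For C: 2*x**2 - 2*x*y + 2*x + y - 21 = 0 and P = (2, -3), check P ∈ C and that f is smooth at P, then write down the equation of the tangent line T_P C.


Tangent line at P: 16*x - 3*y - 41 = 0.

Step 1: f(2, -3) = 0, so P lies on C.
Step 2: partial derivatives
  f_x(x, y) = 4*x - 2*y + 2, f_y(x, y) = 1 - 2*x.
  f_x(P) = 16, f_y(P) = -3 (gradient nonzero, so P is smooth).
Step 3: tangent line at P: 16·(x − 2) + -3·(y − -3) = 0.
Expanding: 16*x - 3*y - 41 = 0.


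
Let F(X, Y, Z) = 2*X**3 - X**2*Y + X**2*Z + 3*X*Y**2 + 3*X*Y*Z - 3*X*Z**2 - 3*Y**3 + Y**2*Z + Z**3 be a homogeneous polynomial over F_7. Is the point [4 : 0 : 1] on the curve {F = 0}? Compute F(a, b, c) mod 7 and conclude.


F(4,0,1) ≡ 0 (mod 7); P is on the curve.

Evaluate F(4, 0, 1) term-by-term (mod 7).
  2*X**3 ↦ 2·64·1·1 = 128
  -X**2*Y ↦ -1·16·0·1 = 0
  X**2*Z ↦ 1·16·1·1 = 16
  3*X*Y**2 ↦ 3·4·0·1 = 0
  3*X*Y*Z ↦ 3·4·0·1 = 0
  -3*X*Z**2 ↦ -3·4·1·1 = -12
  -3*Y**3 ↦ -3·1·0·1 = 0
  Y**2*Z ↦ 1·1·0·1 = 0
  Z**3 ↦ 1·1·1·1 = 1
Sum: F(4, 0, 1) = (128) + (0) + (16) + (0) + (0) + (-12) + (0) + (0) + (1) = 133.
Reducing mod 7: 133 ≡ 0 (mod 7).
Since F(a, b, c) ≡ 0 (mod 7), P lies on the curve.


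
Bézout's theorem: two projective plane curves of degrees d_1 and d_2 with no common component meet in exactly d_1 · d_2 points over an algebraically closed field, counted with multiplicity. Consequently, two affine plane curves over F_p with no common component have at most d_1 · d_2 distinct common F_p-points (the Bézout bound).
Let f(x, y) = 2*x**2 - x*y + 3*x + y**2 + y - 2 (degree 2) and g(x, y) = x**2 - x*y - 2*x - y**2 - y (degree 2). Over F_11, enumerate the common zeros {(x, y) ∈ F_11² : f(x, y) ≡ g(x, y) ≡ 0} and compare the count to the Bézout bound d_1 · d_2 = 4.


Common zeros: ∅; count = 0; Bézout bound = 4.

deg(f) = 2, deg(g) = 2, so Bézout bound = 4.
Scan x ∈ F_11. For each x, list the y ∈ F_11 with f(x, y) ≡ 0 and those with g(x, y) ≡ 0 (mod 11); the common zeros in that column are the intersection.
  x = 0: f ≡ 0 at y ∈ {1, 9}; g ≡ 0 at y ∈ {0, 10}; common: ∅.
  x = 1: f ≡ 0 at y ∈ ∅; g ≡ 0 at y ∈ {10}; common: ∅.
  x = 2: f ≡ 0 at y ∈ ∅; g ≡ 0 at y ∈ {0, 8}; common: ∅.
  x = 3: f ≡ 0 at y ∈ {4, 9}; g ≡ 0 at y ∈ ∅; common: ∅.
  x = 4: f ≡ 0 at y ∈ ∅; g ≡ 0 at y ∈ ∅; common: ∅.
  x = 5: f ≡ 0 at y ∈ ∅; g ≡ 0 at y ∈ ∅; common: ∅.
  x = 6: f ≡ 0 at y ∈ {0, 5}; g ≡ 0 at y ∈ ∅; common: ∅.
  x = 7: f ≡ 0 at y ∈ ∅; g ≡ 0 at y ∈ ∅; common: ∅.
  x = 8: f ≡ 0 at y ∈ ∅; g ≡ 0 at y ∈ {5, 8}; common: ∅.
  x = 9: f ≡ 0 at y ∈ {0, 8}; g ≡ 0 at y ∈ {6}; common: ∅.
  x = 10: f ≡ 0 at y ∈ {1, 8}; g ≡ 0 at y ∈ {5, 6}; common: ∅.
Collecting: common zeros = ∅, so the count is 0.
Comparison with the Bézout bound: 0 ≤ 4 = deg(f)·deg(g), as expected for curves with no common component (the affine F_11-count falls short of the bound because intersections may lie at infinity, over extension fields, or carry multiplicity).


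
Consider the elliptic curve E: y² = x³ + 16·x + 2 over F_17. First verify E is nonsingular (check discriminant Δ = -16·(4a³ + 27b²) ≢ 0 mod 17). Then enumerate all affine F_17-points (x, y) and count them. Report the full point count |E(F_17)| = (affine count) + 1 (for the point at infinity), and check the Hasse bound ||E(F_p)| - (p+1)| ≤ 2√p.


Affine points = {(0, 6), (0, 11), (1, 6), (1, 11), (2, 5), (2, 12), (3, 3), (3, 14), (6, 5), (6, 12), (7, 7), (7, 10), (8, 8), (8, 9), (9, 5), (9, 12), (11, 8), (11, 9), (12, 1), (12, 16), (15, 8), (15, 9), (16, 6), (16, 11)}; affine count = 24; |E(F_17)| = 25.

Discriminant check: Δ ∝ 4a³ + 27b² = 4·16³ + 27·2² = 4·4096 + 27·4 ≡ 2 (mod 17). Nonzero ⇒ E is nonsingular.
For each x ∈ F_17, compute rhs = x³ + 16·x + 2 mod 17, then count y ∈ F_17 with y² ≡ rhs.
  x = 0: rhs = 2, matching y values: 6, 11 (2 points).
  x = 1: rhs = 2, matching y values: 6, 11 (2 points).
  x = 2: rhs = 8, matching y values: 5, 12 (2 points).
  x = 3: rhs = 9, matching y values: 3, 14 (2 points).
  x = 4: rhs = 11, matching y values: none (0 points).
  x = 5: rhs = 3, matching y values: none (0 points).
  x = 6: rhs = 8, matching y values: 5, 12 (2 points).
  x = 7: rhs = 15, matching y values: 7, 10 (2 points).
  x = 8: rhs = 13, matching y values: 8, 9 (2 points).
  x = 9: rhs = 8, matching y values: 5, 12 (2 points).
  x = 10: rhs = 6, matching y values: none (0 points).
  x = 11: rhs = 13, matching y values: 8, 9 (2 points).
  x = 12: rhs = 1, matching y values: 1, 16 (2 points).
  x = 13: rhs = 10, matching y values: none (0 points).
  x = 14: rhs = 12, matching y values: none (0 points).
  x = 15: rhs = 13, matching y values: 8, 9 (2 points).
  x = 16: rhs = 2, matching y values: 6, 11 (2 points).
Total affine count: 24.
Full point count |E(F_17)| = 24 + 1 = 25.
Hasse bound: |25 − (17+1)| = |7| = 7 ≤ 2√17 ≈ 8.2462 ✓.


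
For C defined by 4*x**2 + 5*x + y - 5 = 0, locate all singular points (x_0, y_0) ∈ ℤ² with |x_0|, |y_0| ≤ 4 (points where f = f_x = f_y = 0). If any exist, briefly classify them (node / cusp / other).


No singular points in the scanned grid; C is smooth there.

Compute partial derivatives:
  f_x = 8*x + 5.
  f_y = 1.
f_y = 1 is a nonzero constant, so f_y never vanishes: no point (x, y) can satisfy f = f_x = f_y = 0. In particular no (x, y) ∈ {−4, ..., 4}² is singular; the curve is smooth.


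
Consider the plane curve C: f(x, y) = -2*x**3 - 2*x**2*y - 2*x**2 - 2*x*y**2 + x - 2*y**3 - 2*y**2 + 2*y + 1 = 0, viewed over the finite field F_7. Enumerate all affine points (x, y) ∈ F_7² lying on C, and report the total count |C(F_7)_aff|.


Affine F_7-points: {(2, 0), (2, 1), (2, 3), (4, 5), (4, 6), (5, 0), (6, 0)}; count = 7.

For each of the 49 pairs (x, y) ∈ F_7², evaluate f(x, y) mod 7. Record the zeros.
  x = 0: [0↦1, 1↦6, 2↦2, 3↦5, 4↦3, 5↦5, 6↦6]  zeros at y ∈ ∅
  x = 1: [0↦5, 1↦6, 2↦1, 3↦6, 4↦2, 5↦5, 6↦3]  zeros at y ∈ ∅
  x = 2: [0↦0, 1↦0, 2↦4, 3↦0, 4↦4, 5↦4, 6↦2]  zeros at y ∈ {0, 1, 3}
  x = 3: [0↦2, 1↦4, 2↦6, 3↦3, 4↦4, 5↦4, 6↦5]  zeros at y ∈ ∅
  x = 4: [0↦6, 1↦6, 2↦2, 3↦3, 4↦4, 5↦0, 6↦0]  zeros at y ∈ {5, 6}
  x = 5: [0↦0, 1↦1, 2↦1, 3↦2, 4↦6, 5↦1, 6↦3]  zeros at y ∈ {0}
  x = 6: [0↦0, 1↦5, 2↦5, 3↦2, 4↦5, 5↦2, 6↦2]  zeros at y ∈ {0}
Collecting zeros: affine points = {(2, 0), (2, 1), (2, 3), (4, 5), (4, 6), (5, 0), (6, 0)}.
Total count |C(F_7)_aff| = 7.


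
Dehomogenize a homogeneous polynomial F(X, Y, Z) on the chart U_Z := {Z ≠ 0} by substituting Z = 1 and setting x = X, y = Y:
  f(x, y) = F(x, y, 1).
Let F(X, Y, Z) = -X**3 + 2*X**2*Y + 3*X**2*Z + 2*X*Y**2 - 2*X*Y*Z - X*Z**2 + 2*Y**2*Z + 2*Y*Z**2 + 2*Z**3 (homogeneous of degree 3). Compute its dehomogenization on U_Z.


f(x, y) = -x**3 + 2*x**2*y + 3*x**2 + 2*x*y**2 - 2*x*y - x + 2*y**2 + 2*y + 2

On U_Z we set Z = 1. Each monomial c·X^i·Y^j·Z^k in F becomes c·x^i·y^j·1^k = c·x^i·y^j.
Substituting Z = 1: F(X, Y, 1) = -x**3 + 2*x**2*y + 3*x**2 + 2*x*y**2 - 2*x*y - x + 2*y**2 + 2*y + 2.
Note: deg(f) ≤ deg(F) = 3; strict inequality happens when F is divisible by Z (lost terms).


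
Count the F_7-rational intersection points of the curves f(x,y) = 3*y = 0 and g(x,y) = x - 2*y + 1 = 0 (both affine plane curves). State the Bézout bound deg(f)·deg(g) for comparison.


Common zeros: {(6, 0)}; count = 1; Bézout bound = 1.

deg(f) = 1, deg(g) = 1, so Bézout bound = 1.
Scan x ∈ F_7. For each x, list the y ∈ F_7 with f(x, y) ≡ 0 and those with g(x, y) ≡ 0 (mod 7); the common zeros in that column are the intersection.
  x = 0: f ≡ 0 at y ∈ {0}; g ≡ 0 at y ∈ {4}; common: ∅.
  x = 1: f ≡ 0 at y ∈ {0}; g ≡ 0 at y ∈ {1}; common: ∅.
  x = 2: f ≡ 0 at y ∈ {0}; g ≡ 0 at y ∈ {5}; common: ∅.
  x = 3: f ≡ 0 at y ∈ {0}; g ≡ 0 at y ∈ {2}; common: ∅.
  x = 4: f ≡ 0 at y ∈ {0}; g ≡ 0 at y ∈ {6}; common: ∅.
  x = 5: f ≡ 0 at y ∈ {0}; g ≡ 0 at y ∈ {3}; common: ∅.
  x = 6: f ≡ 0 at y ∈ {0}; g ≡ 0 at y ∈ {0}; common: {0}.
Collecting: common zeros = {(6, 0)}, so the count is 1.
Comparison with the Bézout bound: 1 ≤ 1 = deg(f)·deg(g), as expected for curves with no common component (the bound is attained).


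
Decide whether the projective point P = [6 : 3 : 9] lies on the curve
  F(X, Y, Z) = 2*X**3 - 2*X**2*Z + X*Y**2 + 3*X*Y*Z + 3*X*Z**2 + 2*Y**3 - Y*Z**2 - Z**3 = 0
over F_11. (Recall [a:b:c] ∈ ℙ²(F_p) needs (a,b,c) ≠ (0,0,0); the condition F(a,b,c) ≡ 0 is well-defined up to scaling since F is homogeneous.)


F(6,3,9) ≡ 6 (mod 11); P is NOT on the curve.

Evaluate F(6, 3, 9) term-by-term (mod 11).
  2*X**3 ↦ 2·216·1·1 = 432
  -2*X**2*Z ↦ -2·36·1·9 = -648
  X*Y**2 ↦ 1·6·9·1 = 54
  3*X*Y*Z ↦ 3·6·3·9 = 486
  3*X*Z**2 ↦ 3·6·1·81 = 1458
  2*Y**3 ↦ 2·1·27·1 = 54
  -Y*Z**2 ↦ -1·1·3·81 = -243
  -Z**3 ↦ -1·1·1·729 = -729
Sum: F(6, 3, 9) = (432) + (-648) + (54) + (486) + (1458) + (54) + (-243) + (-729) = 864.
Reducing mod 11: 864 ≡ 6 (mod 11).
Since F(a, b, c) ≡ 6 ≠ 0 (mod 11), P does NOT lie on the curve.


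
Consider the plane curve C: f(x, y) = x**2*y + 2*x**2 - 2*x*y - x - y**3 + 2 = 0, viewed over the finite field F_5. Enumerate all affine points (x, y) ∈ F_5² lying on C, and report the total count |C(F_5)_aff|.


Affine F_5-points: {(0, 3), (1, 4), (2, 2), (3, 2), (3, 4), (4, 0)}; count = 6.

For each of the 25 pairs (x, y) ∈ F_5², evaluate f(x, y) mod 5. Record the zeros.
  x = 0: [0↦2, 1↦1, 2↦4, 3↦0, 4↦3]  zeros at y ∈ {3}
  x = 1: [0↦3, 1↦1, 2↦3, 3↦3, 4↦0]  zeros at y ∈ {4}
  x = 2: [0↦3, 1↦2, 2↦0, 3↦1, 4↦4]  zeros at y ∈ {2}
  x = 3: [0↦2, 1↦4, 2↦0, 3↦4, 4↦0]  zeros at y ∈ {2, 4}
  x = 4: [0↦0, 1↦2, 2↦3, 3↦2, 4↦3]  zeros at y ∈ {0}
Collecting zeros: affine points = {(0, 3), (1, 4), (2, 2), (3, 2), (3, 4), (4, 0)}.
Total count |C(F_5)_aff| = 6.


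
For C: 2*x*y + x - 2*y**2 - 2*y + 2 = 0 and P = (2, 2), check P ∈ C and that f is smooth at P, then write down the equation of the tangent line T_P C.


Tangent line at P: 5*x - 6*y + 2 = 0.

Step 1: f(2, 2) = 0, so P lies on C.
Step 2: partial derivatives
  f_x(x, y) = 2*y + 1, f_y(x, y) = 2*x - 4*y - 2.
  f_x(P) = 5, f_y(P) = -6 (gradient nonzero, so P is smooth).
Step 3: tangent line at P: 5·(x − 2) + -6·(y − 2) = 0.
Expanding: 5*x - 6*y + 2 = 0.


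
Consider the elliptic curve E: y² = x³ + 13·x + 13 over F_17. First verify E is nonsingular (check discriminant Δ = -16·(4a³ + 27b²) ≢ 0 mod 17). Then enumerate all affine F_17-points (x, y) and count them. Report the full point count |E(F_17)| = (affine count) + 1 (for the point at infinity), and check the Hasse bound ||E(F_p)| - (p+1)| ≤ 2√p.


Affine points = {(0, 8), (0, 9), (2, 8), (2, 9), (5, 4), (5, 13), (6, 1), (6, 16), (8, 0), (9, 3), (9, 14), (10, 2), (10, 15), (11, 5), (11, 12), (13, 4), (13, 13), (14, 7), (14, 10), (15, 8), (15, 9), (16, 4), (16, 13)}; affine count = 23; |E(F_17)| = 24.

Discriminant check: Δ ∝ 4a³ + 27b² = 4·13³ + 27·13² = 4·2197 + 27·169 ≡ 6 (mod 17). Nonzero ⇒ E is nonsingular.
For each x ∈ F_17, compute rhs = x³ + 13·x + 13 mod 17, then count y ∈ F_17 with y² ≡ rhs.
  x = 0: rhs = 13, matching y values: 8, 9 (2 points).
  x = 1: rhs = 10, matching y values: none (0 points).
  x = 2: rhs = 13, matching y values: 8, 9 (2 points).
  x = 3: rhs = 11, matching y values: none (0 points).
  x = 4: rhs = 10, matching y values: none (0 points).
  x = 5: rhs = 16, matching y values: 4, 13 (2 points).
  x = 6: rhs = 1, matching y values: 1, 16 (2 points).
  x = 7: rhs = 5, matching y values: none (0 points).
  x = 8: rhs = 0, matching y values: 0 (1 points).
  x = 9: rhs = 9, matching y values: 3, 14 (2 points).
  x = 10: rhs = 4, matching y values: 2, 15 (2 points).
  x = 11: rhs = 8, matching y values: 5, 12 (2 points).
  x = 12: rhs = 10, matching y values: none (0 points).
  x = 13: rhs = 16, matching y values: 4, 13 (2 points).
  x = 14: rhs = 15, matching y values: 7, 10 (2 points).
  x = 15: rhs = 13, matching y values: 8, 9 (2 points).
  x = 16: rhs = 16, matching y values: 4, 13 (2 points).
Total affine count: 23.
Full point count |E(F_17)| = 23 + 1 = 24.
Hasse bound: |24 − (17+1)| = |6| = 6 ≤ 2√17 ≈ 8.2462 ✓.


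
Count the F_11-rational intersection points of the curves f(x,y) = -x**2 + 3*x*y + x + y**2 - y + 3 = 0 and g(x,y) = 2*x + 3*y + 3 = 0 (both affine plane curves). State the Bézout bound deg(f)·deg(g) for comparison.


Common zeros: {(1, 2), (10, 7)}; count = 2; Bézout bound = 2.

deg(f) = 2, deg(g) = 1, so Bézout bound = 2.
Scan x ∈ F_11. For each x, list the y ∈ F_11 with f(x, y) ≡ 0 and those with g(x, y) ≡ 0 (mod 11); the common zeros in that column are the intersection.
  x = 0: f ≡ 0 at y ∈ {6}; g ≡ 0 at y ∈ {10}; common: ∅.
  x = 1: f ≡ 0 at y ∈ {2, 7}; g ≡ 0 at y ∈ {2}; common: {2}.
  x = 2: f ≡ 0 at y ∈ ∅; g ≡ 0 at y ∈ {5}; common: ∅.
  x = 3: f ≡ 0 at y ∈ ∅; g ≡ 0 at y ∈ {8}; common: ∅.
  x = 4: f ≡ 0 at y ∈ {3, 8}; g ≡ 0 at y ∈ {0}; common: ∅.
  x = 5: f ≡ 0 at y ∈ {4}; g ≡ 0 at y ∈ {3}; common: ∅.
  x = 6: f ≡ 0 at y ∈ {2, 3}; g ≡ 0 at y ∈ {6}; common: ∅.
  x = 7: f ≡ 0 at y ∈ ∅; g ≡ 0 at y ∈ {9}; common: ∅.
  x = 8: f ≡ 0 at y ∈ {4, 6}; g ≡ 0 at y ∈ {1}; common: ∅.
  x = 9: f ≡ 0 at y ∈ ∅; g ≡ 0 at y ∈ {4}; common: ∅.
  x = 10: f ≡ 0 at y ∈ {7, 8}; g ≡ 0 at y ∈ {7}; common: {7}.
Collecting: common zeros = {(1, 2), (10, 7)}, so the count is 2.
Comparison with the Bézout bound: 2 ≤ 2 = deg(f)·deg(g), as expected for curves with no common component (the bound is attained).


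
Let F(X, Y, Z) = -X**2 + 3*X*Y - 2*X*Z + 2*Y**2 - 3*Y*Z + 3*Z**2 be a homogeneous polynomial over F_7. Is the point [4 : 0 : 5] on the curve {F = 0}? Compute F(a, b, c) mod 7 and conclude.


F(4,0,5) ≡ 5 (mod 7); P is NOT on the curve.

Evaluate F(4, 0, 5) term-by-term (mod 7).
  -X**2 ↦ -1·16·1·1 = -16
  3*X*Y ↦ 3·4·0·1 = 0
  -2*X*Z ↦ -2·4·1·5 = -40
  2*Y**2 ↦ 2·1·0·1 = 0
  -3*Y*Z ↦ -3·1·0·5 = 0
  3*Z**2 ↦ 3·1·1·25 = 75
Sum: F(4, 0, 5) = (-16) + (0) + (-40) + (0) + (0) + (75) = 19.
Reducing mod 7: 19 ≡ 5 (mod 7).
Since F(a, b, c) ≡ 5 ≠ 0 (mod 7), P does NOT lie on the curve.


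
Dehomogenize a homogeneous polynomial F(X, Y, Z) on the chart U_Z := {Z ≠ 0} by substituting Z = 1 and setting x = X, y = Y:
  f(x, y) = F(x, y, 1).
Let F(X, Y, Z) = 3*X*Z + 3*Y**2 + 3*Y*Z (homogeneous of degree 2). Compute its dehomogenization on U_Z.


f(x, y) = 3*x + 3*y**2 + 3*y

On U_Z we set Z = 1. Each monomial c·X^i·Y^j·Z^k in F becomes c·x^i·y^j·1^k = c·x^i·y^j.
Substituting Z = 1: F(X, Y, 1) = 3*x + 3*y**2 + 3*y.
Note: deg(f) ≤ deg(F) = 2; strict inequality happens when F is divisible by Z (lost terms).


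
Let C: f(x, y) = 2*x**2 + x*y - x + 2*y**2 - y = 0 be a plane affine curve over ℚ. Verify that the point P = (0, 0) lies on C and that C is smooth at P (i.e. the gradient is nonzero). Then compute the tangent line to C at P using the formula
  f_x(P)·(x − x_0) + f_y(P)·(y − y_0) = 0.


Tangent line at P: -x - y = 0.

Step 1: f(0, 0) = 0, so P lies on C.
Step 2: partial derivatives
  f_x(x, y) = 4*x + y - 1, f_y(x, y) = x + 4*y - 1.
  f_x(P) = -1, f_y(P) = -1 (gradient nonzero, so P is smooth).
Step 3: tangent line at P: -1·(x − 0) + -1·(y − 0) = 0.
Expanding: -x - y = 0.


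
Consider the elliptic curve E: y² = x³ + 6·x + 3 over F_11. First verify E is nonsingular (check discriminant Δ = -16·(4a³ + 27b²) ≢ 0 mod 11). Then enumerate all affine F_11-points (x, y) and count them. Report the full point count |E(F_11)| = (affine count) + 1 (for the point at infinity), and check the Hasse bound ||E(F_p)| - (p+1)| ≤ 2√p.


Affine points = {(0, 5), (0, 6), (2, 1), (2, 10), (3, 2), (3, 9), (4, 5), (4, 6), (5, 2), (5, 9), (7, 5), (7, 6), (9, 4), (9, 7)}; affine count = 14; |E(F_11)| = 15.

Discriminant check: Δ ∝ 4a³ + 27b² = 4·6³ + 27·3² = 4·216 + 27·9 ≡ 7 (mod 11). Nonzero ⇒ E is nonsingular.
For each x ∈ F_11, compute rhs = x³ + 6·x + 3 mod 11, then count y ∈ F_11 with y² ≡ rhs.
  x = 0: rhs = 3, matching y values: 5, 6 (2 points).
  x = 1: rhs = 10, matching y values: none (0 points).
  x = 2: rhs = 1, matching y values: 1, 10 (2 points).
  x = 3: rhs = 4, matching y values: 2, 9 (2 points).
  x = 4: rhs = 3, matching y values: 5, 6 (2 points).
  x = 5: rhs = 4, matching y values: 2, 9 (2 points).
  x = 6: rhs = 2, matching y values: none (0 points).
  x = 7: rhs = 3, matching y values: 5, 6 (2 points).
  x = 8: rhs = 2, matching y values: none (0 points).
  x = 9: rhs = 5, matching y values: 4, 7 (2 points).
  x = 10: rhs = 7, matching y values: none (0 points).
Total affine count: 14.
Full point count |E(F_11)| = 14 + 1 = 15.
Hasse bound: |15 − (11+1)| = |3| = 3 ≤ 2√11 ≈ 6.6332 ✓.


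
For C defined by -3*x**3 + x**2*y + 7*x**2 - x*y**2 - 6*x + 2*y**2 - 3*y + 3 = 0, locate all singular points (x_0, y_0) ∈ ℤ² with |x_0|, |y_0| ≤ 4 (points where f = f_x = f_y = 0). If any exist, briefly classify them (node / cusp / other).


Singular points: {(1, 1)}; classification: node.

Compute partial derivatives:
  f_x = -9*x**2 + 2*x*y + 14*x - y**2 - 6.
  f_y = x**2 - 2*x*y + 4*y - 3.
Scan x_0 ∈ {−4, ..., 4}. For each x_0, f_y(x_0, y) is a polynomial in y; find its integer roots y ∈ {−4, ..., 4}, then test f_x and f at those candidates.
  x = -4: f_y(-4, y) = 12*y + 13; no integer root y with |y| ≤ 4.
  x = -3: f_y(-3, y) = 10*y + 6; no integer root y with |y| ≤ 4.
  x = -2: f_y(-2, y) = 8*y + 1; no integer root y with |y| ≤ 4.
  x = -1: f_y(-1, y) = 6*y - 2; no integer root y with |y| ≤ 4.
  x = 0: f_y(0, y) = 4*y - 3; no integer root y with |y| ≤ 4.
  x = 1: f_y(1, y) = 2*y - 2; vanishes at y ∈ {1}. (1, 1): f_x = 0, f = 0 — SINGULAR.
  x = 2: f_y(2, y) = 1; no integer root y with |y| ≤ 4.
  x = 3: f_y(3, y) = 6 - 2*y; vanishes at y ∈ {3}. (3, 3): f_x = -36 ≠ 0.
  x = 4: f_y(4, y) = 13 - 4*y; no integer root y with |y| ≤ 4.
Only singular point on the grid: (1, 1).
Classify: substitute x = 1 + u, y = 1 + v and expand: f = -3*u**3 + u**2*v - u**2 - u*v**2 + v**2.
No constant or linear terms (consistent with a singular point). Quadratic part: -u**2 + v**2. Cubic part: -3*u**3 + u**2*v - u*v**2.
The quadratic part v**2 - u**2 = (v − u)(v + u) splits into two distinct linear factors, so there are two distinct tangent lines y − 1 = ±(x − 1) — this is a node (ordinary double point).
Classification: node.


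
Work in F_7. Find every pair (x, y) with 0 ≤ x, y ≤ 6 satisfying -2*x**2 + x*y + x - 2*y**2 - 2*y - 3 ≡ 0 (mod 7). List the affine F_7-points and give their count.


Affine F_7-points: {(0, 1), (0, 5), (1, 1), (1, 2), (3, 5), (3, 6), (4, 2), (4, 6)}; count = 8.

For each of the 49 pairs (x, y) ∈ F_7², evaluate f(x, y) mod 7. Record the zeros.
  x = 0: [0↦4, 1↦0, 2↦6, 3↦1, 4↦6, 5↦0, 6↦4]  zeros at y ∈ {1, 5}
  x = 1: [0↦3, 1↦0, 2↦0, 3↦3, 4↦2, 5↦4, 6↦2]  zeros at y ∈ {1, 2}
  x = 2: [0↦5, 1↦3, 2↦4, 3↦1, 4↦1, 5↦4, 6↦3]  zeros at y ∈ ∅
  x = 3: [0↦3, 1↦2, 2↦4, 3↦2, 4↦3, 5↦0, 6↦0]  zeros at y ∈ {5, 6}
  x = 4: [0↦4, 1↦4, 2↦0, 3↦6, 4↦1, 5↦6, 6↦0]  zeros at y ∈ {2, 6}
  x = 5: [0↦1, 1↦2, 2↦6, 3↦6, 4↦2, 5↦1, 6↦3]  zeros at y ∈ ∅
  x = 6: [0↦1, 1↦3, 2↦1, 3↦2, 4↦6, 5↦6, 6↦2]  zeros at y ∈ ∅
Collecting zeros: affine points = {(0, 1), (0, 5), (1, 1), (1, 2), (3, 5), (3, 6), (4, 2), (4, 6)}.
Total count |C(F_7)_aff| = 8.
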